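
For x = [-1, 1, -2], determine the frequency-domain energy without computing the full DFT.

Parseval: Σ|x[n]|² = (1/N)Σ|X[k]|², so Σ|X[k]|² = N·Σ|x[n]|² = 3·6.0000

Σ|X[k]|² = N·Σ|x[n]|² = 3·6.0000 = 18.0000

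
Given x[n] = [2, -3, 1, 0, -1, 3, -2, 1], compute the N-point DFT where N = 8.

X[k] = Σ(n=0 to 7) x[n] · ω_8^(nk)
where ω_8 = e^(-2πi/8)

Computing each X[k]:
X[0] = 1
X[1] = -0.5355+1.9497i
X[2] = 2+1i
X[3] = 6.5355+7.9497i
X[4] = -1
X[5] = 6.5355-7.9497i
X[6] = 2-1i
X[7] = -0.5355-1.9497i

X = [1, -0.5355+1.9497i, 2+1i, 6.5355+7.9497i, -1, 6.5355-7.9497i, 2-1i, -0.5355-1.9497i]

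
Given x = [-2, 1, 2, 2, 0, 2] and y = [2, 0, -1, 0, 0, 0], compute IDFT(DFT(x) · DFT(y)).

(x ⊛ y)[n] = Σ(m=0 to 5) x[m] · y[(n-m) mod 6]

Computing each output sample:
(x ⊛ y)[0] = -4
(x ⊛ y)[1] = 0
(x ⊛ y)[2] = 6
(x ⊛ y)[3] = 3
(x ⊛ y)[4] = -2
(x ⊛ y)[5] = 2

x ⊛ y = [-4, 0, 6, 3, -2, 2]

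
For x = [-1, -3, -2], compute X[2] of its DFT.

X[2] = Σ(n=0 to 2) x[n] · ω_3^(2n) where ω_3 = e^(-2πi/3)
= (-1)·ω_3^0 + (-3)·ω_3^2 + (-2)·ω_3^4

X[2] = 1.5000-0.8660i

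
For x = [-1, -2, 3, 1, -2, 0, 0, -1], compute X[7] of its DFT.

X[7] = Σ(n=0 to 7) x[n] · ω_8^(7n) where ω_8 = e^(-2πi/8)
= (-1)·ω_8^0 + (-2)·ω_8^7 + (3)·ω_8^14 + (1)·ω_8^21 + (-2)·ω_8^28 + (0)·ω_8^35 + (0)·ω_8^42 + (-1)·ω_8^49

X[7] = -1.8284+3.0000i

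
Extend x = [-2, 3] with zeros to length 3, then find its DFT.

Original 2-point DFT: [1, -5]
Zero-padded 3-point DFT provides frequency interpolation.

DFT_3([x, 0, ...]) = [1, -3.5000-2.5981i, -3.5000+2.5981i]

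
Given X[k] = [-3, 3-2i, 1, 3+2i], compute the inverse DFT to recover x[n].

x[n] = (1/4) Σ(k=0 to 3) X[k] · e^(2πikn/4)

Computing each x[n]:
x[0] = 1
x[1] = 0
x[2] = -2
x[3] = -2

x = [1, 0, -2, -2]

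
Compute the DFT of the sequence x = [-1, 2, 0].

X[k] = Σ(n=0 to 2) x[n] · ω_3^(nk)
where ω_3 = e^(-2πi/3)

Computing each X[k]:
X[0] = 1
X[1] = -2.0000-1.7321i
X[2] = -2.0000+1.7321i

X = [1, -2.0000-1.7321i, -2.0000+1.7321i]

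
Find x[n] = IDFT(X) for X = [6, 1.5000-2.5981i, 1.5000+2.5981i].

x[n] = (1/3) Σ(k=0 to 2) X[k] · e^(2πikn/3)

Computing each x[n]:
x[0] = 3
x[1] = 3
x[2] = 0

x = [3, 3, 0]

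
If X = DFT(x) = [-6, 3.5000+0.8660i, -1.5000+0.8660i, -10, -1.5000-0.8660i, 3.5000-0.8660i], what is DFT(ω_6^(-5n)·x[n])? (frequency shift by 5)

Modulation property: DFT(ω_6^(-5n)·x[n]) = X[(k-5) mod 6], so circularly shift X by 5 positions.

X[k-5] = [3.5000+0.8660i, -1.5000+0.8660i, -10, -1.5000-0.8660i, 3.5000-0.8660i, -6]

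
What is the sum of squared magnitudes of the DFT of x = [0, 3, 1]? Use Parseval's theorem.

Parseval: Σ|x[n]|² = (1/N)Σ|X[k]|², so Σ|X[k]|² = N·Σ|x[n]|² = 3·10.0000

Σ|X[k]|² = N·Σ|x[n]|² = 3·10.0000 = 30.0000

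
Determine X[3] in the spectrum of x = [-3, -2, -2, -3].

X[3] = Σ(n=0 to 3) x[n] · ω_4^(3n) where ω_4 = e^(-2πi/4)
= (-3)·ω_4^0 + (-2)·ω_4^3 + (-2)·ω_4^6 + (-3)·ω_4^9

X[3] = -1+1i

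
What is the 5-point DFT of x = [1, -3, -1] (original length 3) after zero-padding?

Original 3-point DFT: [-3, 3.0000+1.7321i, 3.0000-1.7321i]
Zero-padded 5-point DFT provides frequency interpolation.

DFT_5([x, 0, ...]) = [-3, 0.8820+3.4410i, 3.1180+0.8123i, 3.1180-0.8123i, 0.8820-3.4410i]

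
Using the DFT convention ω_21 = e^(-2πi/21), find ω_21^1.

ω_21^1 = e^(-2πi·1/21)
= cos(-2π·1/21) + i·sin(-2π·1/21)
= cos(-2π/21) + i·sin(-2π/21)

ω_21^1 = cos(-2π/21) + i·sin(-2π/21) = 0.9556-0.2948i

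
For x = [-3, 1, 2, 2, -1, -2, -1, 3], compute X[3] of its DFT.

X[3] = Σ(n=0 to 7) x[n] · ω_8^(3n) where ω_8 = e^(-2πi/8)
= (-3)·ω_8^0 + (1)·ω_8^3 + (2)·ω_8^6 + (2)·ω_8^9 + (-1)·ω_8^12 + (-2)·ω_8^15 + (-1)·ω_8^18 + (3)·ω_8^21

X[3] = -4.8284+1.5858i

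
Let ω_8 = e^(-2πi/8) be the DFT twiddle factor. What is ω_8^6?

ω_8^6 = e^(-2πi·6/8)
= cos(-2π·6/8) + i·sin(-2π·6/8)
= cos(-12π/8) + i·sin(-12π/8)

ω_8^6 = cos(-12π/8) + i·sin(-12π/8) = 1i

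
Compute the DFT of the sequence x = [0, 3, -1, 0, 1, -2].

X[k] = Σ(n=0 to 5) x[n] · ω_6^(nk)
where ω_6 = e^(-2πi/6)

Computing each X[k]:
X[0] = 1
X[1] = 0.5000-2.5981i
X[2] = -0.5000-6.0622i
X[3] = -1
X[4] = -0.5000+6.0622i
X[5] = 0.5000+2.5981i

X = [1, 0.5000-2.5981i, -0.5000-6.0622i, -1, -0.5000+6.0622i, 0.5000+2.5981i]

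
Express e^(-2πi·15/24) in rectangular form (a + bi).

ω_24^15 = e^(-2πi·15/24)
= cos(-2π·15/24) + i·sin(-2π·15/24)
= cos(-30π/24) + i·sin(-30π/24)

ω_24^15 = cos(-30π/24) + i·sin(-30π/24) = -0.7071+0.7071i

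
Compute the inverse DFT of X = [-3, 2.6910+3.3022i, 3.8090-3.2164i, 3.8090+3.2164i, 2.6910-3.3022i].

x[n] = (1/5) Σ(k=0 to 4) X[k] · e^(2πikn/5)

Computing each x[n]:
x[0] = 2
x[1] = -2
x[2] = -3
x[3] = 1
x[4] = -1

x = [2, -2, -3, 1, -1]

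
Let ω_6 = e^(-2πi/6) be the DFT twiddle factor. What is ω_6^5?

ω_6^5 = e^(-2πi·5/6)
= cos(-2π·5/6) + i·sin(-2π·5/6)
= cos(-10π/6) + i·sin(-10π/6)

ω_6^5 = cos(-10π/6) + i·sin(-10π/6) = 0.5000+0.8660i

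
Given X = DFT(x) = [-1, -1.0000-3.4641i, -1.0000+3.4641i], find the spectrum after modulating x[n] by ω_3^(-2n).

Modulation property: DFT(ω_3^(-2n)·x[n]) = X[(k-2) mod 3], so circularly shift X by 2 positions.

X[k-2] = [-1.0000-3.4641i, -1.0000+3.4641i, -1]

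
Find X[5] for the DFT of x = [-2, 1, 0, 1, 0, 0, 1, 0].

X[5] = Σ(n=0 to 7) x[n] · ω_8^(5n) where ω_8 = e^(-2πi/8)
= (-2)·ω_8^0 + (1)·ω_8^5 + (0)·ω_8^10 + (1)·ω_8^15 + (0)·ω_8^20 + (0)·ω_8^25 + (1)·ω_8^30 + (0)·ω_8^35

X[5] = -2.0000+2.4142i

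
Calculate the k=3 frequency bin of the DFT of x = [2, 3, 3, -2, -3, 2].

X[3] = Σ(n=0 to 5) x[n] · ω_6^(3n) where ω_6 = e^(-2πi/6)
= (2)·ω_6^0 + (3)·ω_6^3 + (3)·ω_6^6 + (-2)·ω_6^9 + (-3)·ω_6^12 + (2)·ω_6^15

X[3] = -1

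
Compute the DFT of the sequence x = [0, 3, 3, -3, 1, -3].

X[k] = Σ(n=0 to 5) x[n] · ω_6^(nk)
where ω_6 = e^(-2πi/6)

Computing each X[k]:
X[0] = 1
X[1] = 1.0000-6.9282i
X[2] = -5.0000-3.4641i
X[3] = 7
X[4] = -5.0000+3.4641i
X[5] = 1.0000+6.9282i

X = [1, 1.0000-6.9282i, -5.0000-3.4641i, 7, -5.0000+3.4641i, 1.0000+6.9282i]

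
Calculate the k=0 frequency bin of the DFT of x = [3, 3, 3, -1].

X[0] = Σ(n=0 to 3) x[n] · ω_4^0 = Σ x[n]
= (3) + (3) + (3) + (-1)

X[0] = 8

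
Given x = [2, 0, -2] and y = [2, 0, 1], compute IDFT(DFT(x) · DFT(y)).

(x ⊛ y)[n] = Σ(m=0 to 2) x[m] · y[(n-m) mod 3]

Computing each output sample:
(x ⊛ y)[0] = 4
(x ⊛ y)[1] = -2
(x ⊛ y)[2] = -2

x ⊛ y = [4, -2, -2]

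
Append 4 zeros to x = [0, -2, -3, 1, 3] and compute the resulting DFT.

Original 5-point DFT: [-1, 1.9271+7.1064i, -1.4271-0.8653i, -1.4271+0.8653i, 1.9271-7.1064i]
Zero-padded 9-point DFT provides frequency interpolation.

DFT_9([x, 0, ...]) = [-1, -5.3721+2.3479i, 4.2699+5.7901i, 2.0000-3.4641i, -0.3978+0.8441i, -0.3978-0.8441i, 2.0000+3.4641i, 4.2699-5.7901i, -5.3721-2.3479i]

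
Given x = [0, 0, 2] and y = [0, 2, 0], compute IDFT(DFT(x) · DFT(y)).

(x ⊛ y)[n] = Σ(m=0 to 2) x[m] · y[(n-m) mod 3]

Computing each output sample:
(x ⊛ y)[0] = 4
(x ⊛ y)[1] = 0
(x ⊛ y)[2] = 0

x ⊛ y = [4, 0, 0]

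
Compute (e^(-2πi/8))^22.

Since ω_8^8 = 1, powers reduce modulo 8.
22 mod 8 = 6
So ω_8^22 = ω_8^6 = e^(-2πi·6/8)

ω_8^22 = ω_8^6 = 1i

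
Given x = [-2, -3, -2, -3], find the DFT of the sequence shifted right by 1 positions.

Time shift by 1: X_shifted[k] = ω_4^(1k) · X[k]
Shifted x = [-3, -2, -3, -2]

DFT(x[n-1]) = [-10, 0, -2, 0]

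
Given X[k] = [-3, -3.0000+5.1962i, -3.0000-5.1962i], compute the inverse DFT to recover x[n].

x[n] = (1/3) Σ(k=0 to 2) X[k] · e^(2πikn/3)

Computing each x[n]:
x[0] = -3
x[1] = -3
x[2] = 3

x = [-3, -3, 3]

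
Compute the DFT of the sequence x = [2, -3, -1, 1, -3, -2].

X[k] = Σ(n=0 to 5) x[n] · ω_6^(nk)
where ω_6 = e^(-2πi/6)

Computing each X[k]:
X[0] = -6
X[1] = 0.5000-0.8660i
X[2] = 7.5000+2.5981i
X[3] = 2
X[4] = 7.5000-2.5981i
X[5] = 0.5000+0.8660i

X = [-6, 0.5000-0.8660i, 7.5000+2.5981i, 2, 7.5000-2.5981i, 0.5000+0.8660i]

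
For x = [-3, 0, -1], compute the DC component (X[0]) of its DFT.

X[0] = Σ(n=0 to 2) x[n] · ω_3^0 = Σ x[n]
= (-3) + (0) + (-1)

X[0] = -4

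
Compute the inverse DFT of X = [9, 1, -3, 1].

x[n] = (1/4) Σ(k=0 to 3) X[k] · e^(2πikn/4)

Computing each x[n]:
x[0] = 2
x[1] = 3
x[2] = 1
x[3] = 3

x = [2, 3, 1, 3]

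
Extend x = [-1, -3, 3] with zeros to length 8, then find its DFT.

Original 3-point DFT: [-1, -1.0000+5.1962i, -1.0000-5.1962i]
Zero-padded 8-point DFT provides frequency interpolation.

DFT_8([x, 0, ...]) = [-1, -3.1213-0.8787i, -4+3i, 1.1213+5.1213i, 5, 1.1213-5.1213i, -4-3i, -3.1213+0.8787i]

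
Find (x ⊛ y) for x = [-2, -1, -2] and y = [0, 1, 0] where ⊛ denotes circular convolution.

(x ⊛ y)[n] = Σ(m=0 to 2) x[m] · y[(n-m) mod 3]

Computing each output sample:
(x ⊛ y)[0] = -2
(x ⊛ y)[1] = -2
(x ⊛ y)[2] = -1

x ⊛ y = [-2, -2, -1]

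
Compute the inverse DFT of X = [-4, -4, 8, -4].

x[n] = (1/4) Σ(k=0 to 3) X[k] · e^(2πikn/4)

Computing each x[n]:
x[0] = -1
x[1] = -3
x[2] = 3
x[3] = -3

x = [-1, -3, 3, -3]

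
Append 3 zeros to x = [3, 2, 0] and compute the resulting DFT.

Original 3-point DFT: [5, 2.0000-1.7321i, 2.0000+1.7321i]
Zero-padded 6-point DFT provides frequency interpolation.

DFT_6([x, 0, ...]) = [5, 4.0000-1.7321i, 2.0000-1.7321i, 1, 2.0000+1.7321i, 4.0000+1.7321i]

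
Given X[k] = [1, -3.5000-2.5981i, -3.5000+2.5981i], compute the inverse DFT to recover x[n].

x[n] = (1/3) Σ(k=0 to 2) X[k] · e^(2πikn/3)

Computing each x[n]:
x[0] = -2
x[1] = 3
x[2] = 0

x = [-2, 3, 0]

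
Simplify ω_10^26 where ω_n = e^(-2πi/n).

Since ω_10^10 = 1, powers reduce modulo 10.
26 mod 10 = 6
So ω_10^26 = ω_10^6 = e^(-2πi·6/10)

ω_10^26 = ω_10^6 = -0.8090+0.5878i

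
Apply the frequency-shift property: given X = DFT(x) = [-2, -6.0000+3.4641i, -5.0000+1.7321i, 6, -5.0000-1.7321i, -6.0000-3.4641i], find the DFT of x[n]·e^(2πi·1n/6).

Modulation property: DFT(ω_6^(-1n)·x[n]) = X[(k-1) mod 6], so circularly shift X by 1 positions.

X[k-1] = [-6.0000-3.4641i, -2, -6.0000+3.4641i, -5.0000+1.7321i, 6, -5.0000-1.7321i]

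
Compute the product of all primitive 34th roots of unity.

The primitive 34th roots of unity are ω_34^k for k coprime to 34: k ∈ {1, 3, 5, 7, 9, 11, 13, 15, 19, 21, 23, 25, 27, 29, 31, 33}
Their product equals the constant term of the cyclotomic polynomial Φ_34(x) up to sign.
For n ≥ 3, the product of all primitive nth roots of unity is 1. (For n=1 it is 1; for n=2 it is -1.)

1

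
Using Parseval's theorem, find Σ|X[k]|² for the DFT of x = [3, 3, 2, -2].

Parseval: Σ|x[n]|² = (1/N)Σ|X[k]|², so Σ|X[k]|² = N·Σ|x[n]|² = 4·26.0000

Σ|X[k]|² = N·Σ|x[n]|² = 4·26.0000 = 104.0000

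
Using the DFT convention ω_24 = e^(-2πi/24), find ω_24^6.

ω_24^6 = e^(-2πi·6/24)
= cos(-2π·6/24) + i·sin(-2π·6/24)
= cos(-12π/24) + i·sin(-12π/24)

ω_24^6 = cos(-12π/24) + i·sin(-12π/24) = -1i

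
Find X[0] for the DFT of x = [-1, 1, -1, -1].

X[0] = Σ(n=0 to 3) x[n] · ω_4^0 = Σ x[n]
= (-1) + (1) + (-1) + (-1)

X[0] = -2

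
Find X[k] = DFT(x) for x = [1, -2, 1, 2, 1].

X[k] = Σ(n=0 to 4) x[n] · ω_5^(nk)
where ω_5 = e^(-2πi/5)

Computing each X[k]:
X[0] = 3
X[1] = -1.7361+3.4410i
X[2] = 2.7361+0.8123i
X[3] = 2.7361-0.8123i
X[4] = -1.7361-3.4410i

X = [3, -1.7361+3.4410i, 2.7361+0.8123i, 2.7361-0.8123i, -1.7361-3.4410i]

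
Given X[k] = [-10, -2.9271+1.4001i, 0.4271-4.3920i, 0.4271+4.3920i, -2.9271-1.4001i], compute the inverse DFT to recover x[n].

x[n] = (1/5) Σ(k=0 to 4) X[k] · e^(2πikn/5)

Computing each x[n]:
x[0] = -3
x[1] = -2
x[2] = -3
x[3] = 1
x[4] = -3

x = [-3, -2, -3, 1, -3]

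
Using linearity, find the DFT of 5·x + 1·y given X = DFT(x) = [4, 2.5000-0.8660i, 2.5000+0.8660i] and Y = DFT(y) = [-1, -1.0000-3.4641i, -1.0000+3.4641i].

By linearity: DFT(5x + 1y) = 5·DFT(x) + 1·DFT(y)
= 5·[4, 2.5000-0.8660i, 2.5000+0.8660i] + 1·[-1, -1.0000-3.4641i, -1.0000+3.4641i]

Computing element-wise:
Z[0] = 5·(4) + 1·(-1) = 19
Z[1] = 5·(2.5000-0.8660i) + 1·(-1.0000-3.4641i) = 11.5000-7.7941i
Z[2] = 5·(2.5000+0.8660i) + 1·(-1.0000+3.4641i) = 11.5000+7.7941i

DFT(5x + 1y) = 5·X + 1·Y = [19, 11.5000-7.7941i, 11.5000+7.7941i]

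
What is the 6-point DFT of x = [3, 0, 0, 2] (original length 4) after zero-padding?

Original 4-point DFT: [5, 3+2i, 1, 3-2i]
Zero-padded 6-point DFT provides frequency interpolation.

DFT_6([x, 0, ...]) = [5, 1, 5, 1, 5, 1]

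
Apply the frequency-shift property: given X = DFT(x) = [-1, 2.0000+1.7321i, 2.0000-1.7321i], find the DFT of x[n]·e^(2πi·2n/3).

Modulation property: DFT(ω_3^(-2n)·x[n]) = X[(k-2) mod 3], so circularly shift X by 2 positions.

X[k-2] = [2.0000+1.7321i, 2.0000-1.7321i, -1]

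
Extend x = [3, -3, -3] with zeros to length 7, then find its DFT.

Original 3-point DFT: [-3, 6, 6]
Zero-padded 7-point DFT provides frequency interpolation.

DFT_7([x, 0, ...]) = [-3, 1.7971+5.2703i, 6.3705+1.6231i, 3.8324-1.0438i, 3.8324+1.0438i, 6.3705-1.6231i, 1.7971-5.2703i]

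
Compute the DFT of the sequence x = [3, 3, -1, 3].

X[k] = Σ(n=0 to 3) x[n] · ω_4^(nk)
where ω_4 = e^(-2πi/4)

Computing each X[k]:
X[0] = 8
X[1] = 4
X[2] = -4
X[3] = 4

X = [8, 4, -4, 4]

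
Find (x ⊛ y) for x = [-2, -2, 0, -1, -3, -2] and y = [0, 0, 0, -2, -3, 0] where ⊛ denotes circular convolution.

(x ⊛ y)[n] = Σ(m=0 to 5) x[m] · y[(n-m) mod 6]

Computing each output sample:
(x ⊛ y)[0] = 2
(x ⊛ y)[1] = 9
(x ⊛ y)[2] = 13
(x ⊛ y)[3] = 10
(x ⊛ y)[4] = 10
(x ⊛ y)[5] = 6

x ⊛ y = [2, 9, 13, 10, 10, 6]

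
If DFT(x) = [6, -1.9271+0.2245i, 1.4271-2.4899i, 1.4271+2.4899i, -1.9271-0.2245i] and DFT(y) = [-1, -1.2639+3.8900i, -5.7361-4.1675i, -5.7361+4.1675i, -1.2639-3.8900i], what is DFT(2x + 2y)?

By linearity: DFT(2x + 2y) = 2·DFT(x) + 2·DFT(y)
= 2·[6, -1.9271+0.2245i, 1.4271-2.4899i, 1.4271+2.4899i, -1.9271-0.2245i] + 2·[-1, -1.2639+3.8900i, -5.7361-4.1675i, -5.7361+4.1675i, -1.2639-3.8900i]

Computing element-wise:
Z[0] = 2·(6) + 2·(-1) = 10
Z[1] = 2·(-1.9271+0.2245i) + 2·(-1.2639+3.8900i) = -6.3820+8.2290i
Z[2] = 2·(1.4271-2.4899i) + 2·(-5.7361-4.1675i) = -8.6180-13.3148i
Z[3] = 2·(1.4271+2.4899i) + 2·(-5.7361+4.1675i) = -8.6180+13.3148i
Z[4] = 2·(-1.9271-0.2245i) + 2·(-1.2639-3.8900i) = -6.3820-8.2290i

DFT(2x + 2y) = 2·X + 2·Y = [10, -6.3820+8.2290i, -8.6180-13.3148i, -8.6180+13.3148i, -6.3820-8.2290i]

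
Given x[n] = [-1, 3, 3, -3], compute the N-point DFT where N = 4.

X[k] = Σ(n=0 to 3) x[n] · ω_4^(nk)
where ω_4 = e^(-2πi/4)

Computing each X[k]:
X[0] = 2
X[1] = -4-6i
X[2] = 2
X[3] = -4+6i

X = [2, -4-6i, 2, -4+6i]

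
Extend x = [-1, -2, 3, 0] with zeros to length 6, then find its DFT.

Original 4-point DFT: [0, -4+2i, 4, -4-2i]
Zero-padded 6-point DFT provides frequency interpolation.

DFT_6([x, 0, ...]) = [0, -3.5000-0.8660i, -1.5000+4.3301i, 4, -1.5000-4.3301i, -3.5000+0.8660i]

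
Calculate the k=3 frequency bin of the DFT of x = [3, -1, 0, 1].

X[3] = Σ(n=0 to 3) x[n] · ω_4^(3n) where ω_4 = e^(-2πi/4)
= (3)·ω_4^0 + (-1)·ω_4^3 + (0)·ω_4^6 + (1)·ω_4^9

X[3] = 3-2i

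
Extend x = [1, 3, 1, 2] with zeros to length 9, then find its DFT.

Original 4-point DFT: [7, -1i, -3, 1i]
Zero-padded 9-point DFT provides frequency interpolation.

DFT_9([x, 0, ...]) = [7, 2.4718-4.6452i, -0.4187-1.5644i, 1.0000-1.7321i, -2.0530-2.1153i, -2.0530+2.1153i, 1.0000+1.7321i, -0.4187+1.5644i, 2.4718+4.6452i]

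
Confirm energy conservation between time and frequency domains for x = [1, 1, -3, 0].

Time domain:
Σ|x[n]|² = |1|² + |1|² + |-3|² + |0|² = 11.0000

Frequency domain:
(1/4)Σ|X[k]|² = (1/4)(|-1|² + |4-1i|² + |-3|² + |4+1i|²) = (1/4)·44.0000 = 11.0000

Both sides agree, confirming Parseval's theorem.

Σ|x[n]|² = (1/N)Σ|X[k]|² = 11.0000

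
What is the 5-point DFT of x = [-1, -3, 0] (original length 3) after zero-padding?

Original 3-point DFT: [-4, 0.5000+2.5981i, 0.5000-2.5981i]
Zero-padded 5-point DFT provides frequency interpolation.

DFT_5([x, 0, ...]) = [-4, -1.9271+2.8532i, 1.4271+1.7634i, 1.4271-1.7634i, -1.9271-2.8532i]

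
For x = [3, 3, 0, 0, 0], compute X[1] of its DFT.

X[1] = Σ(n=0 to 4) x[n] · ω_5^(1n) where ω_5 = e^(-2πi/5)
= (3)·ω_5^0 + (3)·ω_5^1 + (0)·ω_5^2 + (0)·ω_5^3 + (0)·ω_5^4

X[1] = 3.9271-2.8532i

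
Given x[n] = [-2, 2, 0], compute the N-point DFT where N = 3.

X[k] = Σ(n=0 to 2) x[n] · ω_3^(nk)
where ω_3 = e^(-2πi/3)

Computing each X[k]:
X[0] = 0
X[1] = -3.0000-1.7321i
X[2] = -3.0000+1.7321i

X = [0, -3.0000-1.7321i, -3.0000+1.7321i]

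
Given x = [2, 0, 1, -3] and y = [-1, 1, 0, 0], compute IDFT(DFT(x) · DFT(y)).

(x ⊛ y)[n] = Σ(m=0 to 3) x[m] · y[(n-m) mod 4]

Computing each output sample:
(x ⊛ y)[0] = -5
(x ⊛ y)[1] = 2
(x ⊛ y)[2] = -1
(x ⊛ y)[3] = 4

x ⊛ y = [-5, 2, -1, 4]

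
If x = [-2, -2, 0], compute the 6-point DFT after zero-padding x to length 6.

Original 3-point DFT: [-4, -1.0000+1.7321i, -1.0000-1.7321i]
Zero-padded 6-point DFT provides frequency interpolation.

DFT_6([x, 0, ...]) = [-4, -3.0000+1.7321i, -1.0000+1.7321i, 0, -1.0000-1.7321i, -3.0000-1.7321i]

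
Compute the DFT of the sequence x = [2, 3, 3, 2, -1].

X[k] = Σ(n=0 to 4) x[n] · ω_5^(nk)
where ω_5 = e^(-2πi/5)

Computing each X[k]:
X[0] = 9
X[1] = -1.4271-4.3920i
X[2] = 1.9271-1.4001i
X[3] = 1.9271+1.4001i
X[4] = -1.4271+4.3920i

X = [9, -1.4271-4.3920i, 1.9271-1.4001i, 1.9271+1.4001i, -1.4271+4.3920i]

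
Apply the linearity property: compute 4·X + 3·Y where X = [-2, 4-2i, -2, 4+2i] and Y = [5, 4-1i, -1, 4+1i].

By linearity: DFT(4x + 3y) = 4·DFT(x) + 3·DFT(y)
= 4·[-2, 4-2i, -2, 4+2i] + 3·[5, 4-1i, -1, 4+1i]

Computing element-wise:
Z[0] = 4·(-2) + 3·(5) = 7
Z[1] = 4·(4-2i) + 3·(4-1i) = 28-11i
Z[2] = 4·(-2) + 3·(-1) = -11
Z[3] = 4·(4+2i) + 3·(4+1i) = 28+11i

DFT(4x + 3y) = 4·X + 3·Y = [7, 28-11i, -11, 28+11i]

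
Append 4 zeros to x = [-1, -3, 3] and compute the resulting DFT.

Original 3-point DFT: [-1, -1.0000+5.1962i, -1.0000-5.1962i]
Zero-padded 7-point DFT provides frequency interpolation.

DFT_7([x, 0, ...]) = [-1, -3.5380-0.5793i, -3.0353+4.2264i, 3.5734+3.6471i, 3.5734-3.6471i, -3.0353-4.2264i, -3.5380+0.5793i]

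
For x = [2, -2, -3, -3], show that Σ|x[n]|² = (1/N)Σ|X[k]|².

Time domain:
Σ|x[n]|² = |2|² + |-2|² + |-3|² + |-3|² = 26.0000

Frequency domain:
(1/4)Σ|X[k]|² = (1/4)(|-6|² + |5-1i|² + |4|² + |5+1i|²) = (1/4)·104.0000 = 26.0000

Both sides agree, confirming Parseval's theorem.

Σ|x[n]|² = (1/N)Σ|X[k]|² = 26.0000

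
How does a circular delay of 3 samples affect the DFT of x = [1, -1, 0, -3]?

Time shift by 3: X_shifted[k] = ω_4^(3k) · X[k]
Shifted x = [-1, 0, -3, 1]

DFT(x[n-3]) = [-3, 2+1i, -5, 2-1i]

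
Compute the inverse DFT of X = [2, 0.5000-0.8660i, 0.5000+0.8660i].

x[n] = (1/3) Σ(k=0 to 2) X[k] · e^(2πikn/3)

Computing each x[n]:
x[0] = 1
x[1] = 1
x[2] = 0

x = [1, 1, 0]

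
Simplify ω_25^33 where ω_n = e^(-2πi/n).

Since ω_25^25 = 1, powers reduce modulo 25.
33 mod 25 = 8
So ω_25^33 = ω_25^8 = e^(-2πi·8/25)

ω_25^33 = ω_25^8 = -0.4258-0.9048i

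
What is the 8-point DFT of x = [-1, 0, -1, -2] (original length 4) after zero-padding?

Original 4-point DFT: [-4, -2i, 0, 2i]
Zero-padded 8-point DFT provides frequency interpolation.

DFT_8([x, 0, ...]) = [-4, 0.4142+2.4142i, -2i, -2.4142+0.4142i, 0, -2.4142-0.4142i, 2i, 0.4142-2.4142i]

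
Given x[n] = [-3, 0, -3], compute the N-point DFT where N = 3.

X[k] = Σ(n=0 to 2) x[n] · ω_3^(nk)
where ω_3 = e^(-2πi/3)

Computing each X[k]:
X[0] = -6
X[1] = -1.5000-2.5981i
X[2] = -1.5000+2.5981i

X = [-6, -1.5000-2.5981i, -1.5000+2.5981i]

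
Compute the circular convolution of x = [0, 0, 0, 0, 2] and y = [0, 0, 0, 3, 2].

(x ⊛ y)[n] = Σ(m=0 to 4) x[m] · y[(n-m) mod 5]

Computing each output sample:
(x ⊛ y)[0] = 0
(x ⊛ y)[1] = 0
(x ⊛ y)[2] = 6
(x ⊛ y)[3] = 4
(x ⊛ y)[4] = 0

x ⊛ y = [0, 0, 6, 4, 0]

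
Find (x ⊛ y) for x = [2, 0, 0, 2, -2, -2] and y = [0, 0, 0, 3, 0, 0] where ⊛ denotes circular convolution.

(x ⊛ y)[n] = Σ(m=0 to 5) x[m] · y[(n-m) mod 6]

Computing each output sample:
(x ⊛ y)[0] = 6
(x ⊛ y)[1] = -6
(x ⊛ y)[2] = -6
(x ⊛ y)[3] = 6
(x ⊛ y)[4] = 0
(x ⊛ y)[5] = 0

x ⊛ y = [6, -6, -6, 6, 0, 0]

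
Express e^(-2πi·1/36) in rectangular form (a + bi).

ω_36^1 = e^(-2πi·1/36)
= cos(-2π·1/36) + i·sin(-2π·1/36)
= cos(-2π/36) + i·sin(-2π/36)

ω_36^1 = cos(-2π/36) + i·sin(-2π/36) = 0.9848-0.1736i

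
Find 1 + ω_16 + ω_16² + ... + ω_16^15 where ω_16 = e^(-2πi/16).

Sum of all nth roots of unity equals 0 for n > 1 (geometric series with r ≠ 1).

0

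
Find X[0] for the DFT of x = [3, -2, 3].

X[0] = Σ(n=0 to 2) x[n] · ω_3^0 = Σ x[n]
= (3) + (-2) + (3)

X[0] = 4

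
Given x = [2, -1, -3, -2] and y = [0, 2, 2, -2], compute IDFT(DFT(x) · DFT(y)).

(x ⊛ y)[n] = Σ(m=0 to 3) x[m] · y[(n-m) mod 4]

Computing each output sample:
(x ⊛ y)[0] = -8
(x ⊛ y)[1] = 6
(x ⊛ y)[2] = 6
(x ⊛ y)[3] = -12

x ⊛ y = [-8, 6, 6, -12]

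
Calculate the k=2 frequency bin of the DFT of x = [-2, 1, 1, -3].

X[2] = Σ(n=0 to 3) x[n] · ω_4^(2n) where ω_4 = e^(-2πi/4)
= (-2)·ω_4^0 + (1)·ω_4^2 + (1)·ω_4^4 + (-3)·ω_4^6

X[2] = 1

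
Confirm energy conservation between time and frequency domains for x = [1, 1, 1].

Time domain:
Σ|x[n]|² = |1|² + |1|² + |1|² = 3.0000

Frequency domain:
(1/3)Σ|X[k]|² = (1/3)(|3|² + |0|² + |0|²) = (1/3)·9.0000 = 3.0000

Both sides agree, confirming Parseval's theorem.

Σ|x[n]|² = (1/N)Σ|X[k]|² = 3.0000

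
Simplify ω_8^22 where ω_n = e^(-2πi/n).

Since ω_8^8 = 1, powers reduce modulo 8.
22 mod 8 = 6
So ω_8^22 = ω_8^6 = e^(-2πi·6/8)

ω_8^22 = ω_8^6 = 1i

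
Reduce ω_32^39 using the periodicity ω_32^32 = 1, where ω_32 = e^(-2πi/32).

Since ω_32^32 = 1, powers reduce modulo 32.
39 mod 32 = 7
So ω_32^39 = ω_32^7 = e^(-2πi·7/32)

ω_32^39 = ω_32^7 = 0.1951-0.9808i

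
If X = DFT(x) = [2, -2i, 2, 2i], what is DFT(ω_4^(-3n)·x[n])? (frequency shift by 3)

Modulation property: DFT(ω_4^(-3n)·x[n]) = X[(k-3) mod 4], so circularly shift X by 3 positions.

X[k-3] = [-2i, 2, 2i, 2]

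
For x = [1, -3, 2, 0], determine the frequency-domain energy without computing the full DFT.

Parseval: Σ|x[n]|² = (1/N)Σ|X[k]|², so Σ|X[k]|² = N·Σ|x[n]|² = 4·14.0000

Σ|X[k]|² = N·Σ|x[n]|² = 4·14.0000 = 56.0000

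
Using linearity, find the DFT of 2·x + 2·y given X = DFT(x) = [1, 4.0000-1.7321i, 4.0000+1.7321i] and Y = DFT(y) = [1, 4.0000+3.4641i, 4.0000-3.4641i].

By linearity: DFT(2x + 2y) = 2·DFT(x) + 2·DFT(y)
= 2·[1, 4.0000-1.7321i, 4.0000+1.7321i] + 2·[1, 4.0000+3.4641i, 4.0000-3.4641i]

Computing element-wise:
Z[0] = 2·(1) + 2·(1) = 4
Z[1] = 2·(4.0000-1.7321i) + 2·(4.0000+3.4641i) = 16.0000+3.4640i
Z[2] = 2·(4.0000+1.7321i) + 2·(4.0000-3.4641i) = 16.0000-3.4640i

DFT(2x + 2y) = 2·X + 2·Y = [4, 16.0000+3.4640i, 16.0000-3.4640i]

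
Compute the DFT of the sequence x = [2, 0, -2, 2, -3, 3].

X[k] = Σ(n=0 to 5) x[n] · ω_6^(nk)
where ω_6 = e^(-2πi/6)

Computing each X[k]:
X[0] = 2
X[1] = 4.0000+1.7321i
X[2] = 5.0000+3.4641i
X[3] = -8
X[4] = 5.0000-3.4641i
X[5] = 4.0000-1.7321i

X = [2, 4.0000+1.7321i, 5.0000+3.4641i, -8, 5.0000-3.4641i, 4.0000-1.7321i]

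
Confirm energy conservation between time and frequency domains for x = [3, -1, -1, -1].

Time domain:
Σ|x[n]|² = |3|² + |-1|² + |-1|² + |-1|² = 12.0000

Frequency domain:
(1/4)Σ|X[k]|² = (1/4)(|0|² + |4|² + |4|² + |4|²) = (1/4)·48.0000 = 12.0000

Both sides agree, confirming Parseval's theorem.

Σ|x[n]|² = (1/N)Σ|X[k]|² = 12.0000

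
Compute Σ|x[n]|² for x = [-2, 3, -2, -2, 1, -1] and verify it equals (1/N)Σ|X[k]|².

Time domain:
Σ|x[n]|² = |-2|² + |3|² + |-2|² + |-2|² + |1|² + |-1|² = 23.0000

Frequency domain:
(1/6)Σ|X[k]|² = (1/6)(|-3|² + |1.5000-0.8660i|² + |-4.5000-6.0622i|² + |-3|² + |-4.5000+6.0622i|² + |1.5000+0.8660i|²) = (1/6)·138.0000 = 23.0000

Both sides agree, confirming Parseval's theorem.

Σ|x[n]|² = (1/N)Σ|X[k]|² = 23.0000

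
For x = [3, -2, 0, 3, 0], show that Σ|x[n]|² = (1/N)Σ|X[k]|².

Time domain:
Σ|x[n]|² = |3|² + |-2|² + |0|² + |3|² + |0|² = 22.0000

Frequency domain:
(1/5)Σ|X[k]|² = (1/5)(|4|² + |-0.0451+3.6655i|² + |5.5451-1.6776i|² + |5.5451+1.6776i|² + |-0.0451-3.6655i|²) = (1/5)·110.0000 = 22.0000

Both sides agree, confirming Parseval's theorem.

Σ|x[n]|² = (1/N)Σ|X[k]|² = 22.0000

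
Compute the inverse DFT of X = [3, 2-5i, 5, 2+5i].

x[n] = (1/4) Σ(k=0 to 3) X[k] · e^(2πikn/4)

Computing each x[n]:
x[0] = 3
x[1] = 2
x[2] = 1
x[3] = -3

x = [3, 2, 1, -3]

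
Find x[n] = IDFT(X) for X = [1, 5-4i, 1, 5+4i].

x[n] = (1/4) Σ(k=0 to 3) X[k] · e^(2πikn/4)

Computing each x[n]:
x[0] = 3
x[1] = 2
x[2] = -2
x[3] = -2

x = [3, 2, -2, -2]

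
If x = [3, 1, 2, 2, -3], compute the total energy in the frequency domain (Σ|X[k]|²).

Parseval: Σ|x[n]|² = (1/N)Σ|X[k]|², so Σ|X[k]|² = N·Σ|x[n]|² = 5·27.0000

Σ|X[k]|² = N·Σ|x[n]|² = 5·27.0000 = 135.0000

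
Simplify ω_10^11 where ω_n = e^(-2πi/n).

Since ω_10^10 = 1, powers reduce modulo 10.
11 mod 10 = 1
So ω_10^11 = ω_10^1 = e^(-2πi·1/10)

ω_10^11 = ω_10^1 = 0.8090-0.5878i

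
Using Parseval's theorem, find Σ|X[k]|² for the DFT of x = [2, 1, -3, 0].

Parseval: Σ|x[n]|² = (1/N)Σ|X[k]|², so Σ|X[k]|² = N·Σ|x[n]|² = 4·14.0000

Σ|X[k]|² = N·Σ|x[n]|² = 4·14.0000 = 56.0000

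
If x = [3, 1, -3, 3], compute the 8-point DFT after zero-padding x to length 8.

Original 4-point DFT: [4, 6+2i, -4, 6-2i]
Zero-padded 8-point DFT provides frequency interpolation.

DFT_8([x, 0, ...]) = [4, 1.5858+0.1716i, 6+2i, 4.4142-5.8284i, -4, 4.4142+5.8284i, 6-2i, 1.5858-0.1716i]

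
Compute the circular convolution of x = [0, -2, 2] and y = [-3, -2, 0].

(x ⊛ y)[n] = Σ(m=0 to 2) x[m] · y[(n-m) mod 3]

Computing each output sample:
(x ⊛ y)[0] = -4
(x ⊛ y)[1] = 6
(x ⊛ y)[2] = -2

x ⊛ y = [-4, 6, -2]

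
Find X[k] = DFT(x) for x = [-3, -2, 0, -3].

X[k] = Σ(n=0 to 3) x[n] · ω_4^(nk)
where ω_4 = e^(-2πi/4)

Computing each X[k]:
X[0] = -8
X[1] = -3-1i
X[2] = 2
X[3] = -3+1i

X = [-8, -3-1i, 2, -3+1i]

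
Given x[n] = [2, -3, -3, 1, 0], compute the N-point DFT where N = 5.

X[k] = Σ(n=0 to 4) x[n] · ω_5^(nk)
where ω_5 = e^(-2πi/5)

Computing each X[k]:
X[0] = -3
X[1] = 2.6910+5.2043i
X[2] = 3.8090-2.0409i
X[3] = 3.8090+2.0409i
X[4] = 2.6910-5.2043i

X = [-3, 2.6910+5.2043i, 3.8090-2.0409i, 3.8090+2.0409i, 2.6910-5.2043i]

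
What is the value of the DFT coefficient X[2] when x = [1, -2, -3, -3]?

X[2] = Σ(n=0 to 3) x[n] · ω_4^(2n) where ω_4 = e^(-2πi/4)
= (1)·ω_4^0 + (-2)·ω_4^2 + (-3)·ω_4^4 + (-3)·ω_4^6

X[2] = 3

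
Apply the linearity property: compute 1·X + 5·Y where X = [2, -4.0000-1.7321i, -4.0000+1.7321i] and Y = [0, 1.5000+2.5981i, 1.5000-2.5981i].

By linearity: DFT(1x + 5y) = 1·DFT(x) + 5·DFT(y)
= 1·[2, -4.0000-1.7321i, -4.0000+1.7321i] + 5·[0, 1.5000+2.5981i, 1.5000-2.5981i]

Computing element-wise:
Z[0] = 1·(2) + 5·(0) = 2
Z[1] = 1·(-4.0000-1.7321i) + 5·(1.5000+2.5981i) = 3.5000+11.2584i
Z[2] = 1·(-4.0000+1.7321i) + 5·(1.5000-2.5981i) = 3.5000-11.2584i

DFT(1x + 5y) = 1·X + 5·Y = [2, 3.5000+11.2584i, 3.5000-11.2584i]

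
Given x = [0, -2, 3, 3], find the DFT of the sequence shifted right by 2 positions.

Time shift by 2: X_shifted[k] = ω_4^(2k) · X[k]
Shifted x = [3, 3, 0, -2]

DFT(x[n-2]) = [4, 3-5i, 2, 3+5i]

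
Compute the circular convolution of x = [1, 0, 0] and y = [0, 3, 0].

(x ⊛ y)[n] = Σ(m=0 to 2) x[m] · y[(n-m) mod 3]

Computing each output sample:
(x ⊛ y)[0] = 0
(x ⊛ y)[1] = 3
(x ⊛ y)[2] = 0

x ⊛ y = [0, 3, 0]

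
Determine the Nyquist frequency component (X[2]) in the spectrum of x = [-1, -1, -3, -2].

X[2] = Σ(n=0 to 3) x[n] · ω_4^(2n) where ω_4 = e^(-2πi/4)
= (-1)·ω_4^0 + (-1)·ω_4^2 + (-3)·ω_4^4 + (-2)·ω_4^6

X[2] = -1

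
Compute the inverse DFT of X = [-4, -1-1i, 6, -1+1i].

x[n] = (1/4) Σ(k=0 to 3) X[k] · e^(2πikn/4)

Computing each x[n]:
x[0] = 0
x[1] = -2
x[2] = 1
x[3] = -3

x = [0, -2, 1, -3]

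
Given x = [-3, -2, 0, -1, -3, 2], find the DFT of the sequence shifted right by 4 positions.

Time shift by 4: X_shifted[k] = ω_6^(4k) · X[k]
Shifted x = [0, -1, -3, 2, -3, -2]

DFT(x[n-4]) = [-7, -0.5000-0.8660i, 6.5000-0.8660i, -5, 6.5000+0.8660i, -0.5000+0.8660i]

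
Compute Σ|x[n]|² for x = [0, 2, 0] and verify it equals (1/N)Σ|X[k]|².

Time domain:
Σ|x[n]|² = |0|² + |2|² + |0|² = 4.0000

Frequency domain:
(1/3)Σ|X[k]|² = (1/3)(|2|² + |-1.0000-1.7321i|² + |-1.0000+1.7321i|²) = (1/3)·12.0000 = 4.0000

Both sides agree, confirming Parseval's theorem.

Σ|x[n]|² = (1/N)Σ|X[k]|² = 4.0000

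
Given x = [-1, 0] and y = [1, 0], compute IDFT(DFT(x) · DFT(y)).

(x ⊛ y)[n] = Σ(m=0 to 1) x[m] · y[(n-m) mod 2]

Computing each output sample:
(x ⊛ y)[0] = -1
(x ⊛ y)[1] = 0

x ⊛ y = [-1, 0]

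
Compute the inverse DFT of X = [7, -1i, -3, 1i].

x[n] = (1/4) Σ(k=0 to 3) X[k] · e^(2πikn/4)

Computing each x[n]:
x[0] = 1
x[1] = 3
x[2] = 1
x[3] = 2

x = [1, 3, 1, 2]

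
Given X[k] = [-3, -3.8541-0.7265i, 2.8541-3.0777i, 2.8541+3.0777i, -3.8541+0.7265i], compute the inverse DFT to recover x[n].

x[n] = (1/5) Σ(k=0 to 4) X[k] · e^(2πikn/5)

Computing each x[n]:
x[0] = -1
x[1] = -1
x[2] = 0
x[3] = 2
x[4] = -3

x = [-1, -1, 0, 2, -3]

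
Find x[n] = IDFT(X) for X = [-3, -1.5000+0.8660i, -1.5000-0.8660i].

x[n] = (1/3) Σ(k=0 to 2) X[k] · e^(2πikn/3)

Computing each x[n]:
x[0] = -2
x[1] = -1
x[2] = 0

x = [-2, -1, 0]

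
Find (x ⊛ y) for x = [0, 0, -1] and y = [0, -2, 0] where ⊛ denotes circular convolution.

(x ⊛ y)[n] = Σ(m=0 to 2) x[m] · y[(n-m) mod 3]

Computing each output sample:
(x ⊛ y)[0] = 2
(x ⊛ y)[1] = 0
(x ⊛ y)[2] = 0

x ⊛ y = [2, 0, 0]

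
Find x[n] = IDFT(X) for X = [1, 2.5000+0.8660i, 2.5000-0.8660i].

x[n] = (1/3) Σ(k=0 to 2) X[k] · e^(2πikn/3)

Computing each x[n]:
x[0] = 2
x[1] = -1
x[2] = 0

x = [2, -1, 0]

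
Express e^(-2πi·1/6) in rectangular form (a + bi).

ω_6^1 = e^(-2πi·1/6)
= cos(-2π·1/6) + i·sin(-2π·1/6)
= cos(-2π/6) + i·sin(-2π/6)

ω_6^1 = cos(-2π/6) + i·sin(-2π/6) = 0.5000-0.8660i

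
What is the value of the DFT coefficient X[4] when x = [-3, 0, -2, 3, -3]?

X[4] = Σ(n=0 to 4) x[n] · ω_5^(4n) where ω_5 = e^(-2πi/5)
= (-3)·ω_5^0 + (0)·ω_5^4 + (-2)·ω_5^8 + (3)·ω_5^12 + (-3)·ω_5^16

X[4] = -4.7361-0.0858i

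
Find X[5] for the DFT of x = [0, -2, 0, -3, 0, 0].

X[5] = Σ(n=0 to 5) x[n] · ω_6^(5n) where ω_6 = e^(-2πi/6)
= (0)·ω_6^0 + (-2)·ω_6^5 + (0)·ω_6^10 + (-3)·ω_6^15 + (0)·ω_6^20 + (0)·ω_6^25

X[5] = 2.0000-1.7321i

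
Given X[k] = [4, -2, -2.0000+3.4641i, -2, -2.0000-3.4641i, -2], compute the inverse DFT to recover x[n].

x[n] = (1/6) Σ(k=0 to 5) X[k] · e^(2πikn/6)

Computing each x[n]:
x[0] = -1
x[1] = 0
x[2] = 2
x[3] = 1
x[4] = 0
x[5] = 2

x = [-1, 0, 2, 1, 0, 2]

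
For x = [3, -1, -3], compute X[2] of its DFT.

X[2] = Σ(n=0 to 2) x[n] · ω_3^(2n) where ω_3 = e^(-2πi/3)
= (3)·ω_3^0 + (-1)·ω_3^2 + (-3)·ω_3^4

X[2] = 5.0000+1.7321i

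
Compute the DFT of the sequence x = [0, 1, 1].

X[k] = Σ(n=0 to 2) x[n] · ω_3^(nk)
where ω_3 = e^(-2πi/3)

Computing each X[k]:
X[0] = 2
X[1] = -1
X[2] = -1

X = [2, -1, -1]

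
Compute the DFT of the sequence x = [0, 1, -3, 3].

X[k] = Σ(n=0 to 3) x[n] · ω_4^(nk)
where ω_4 = e^(-2πi/4)

Computing each X[k]:
X[0] = 1
X[1] = 3+2i
X[2] = -7
X[3] = 3-2i

X = [1, 3+2i, -7, 3-2i]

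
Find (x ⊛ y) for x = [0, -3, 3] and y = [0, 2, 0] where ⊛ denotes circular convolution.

(x ⊛ y)[n] = Σ(m=0 to 2) x[m] · y[(n-m) mod 3]

Computing each output sample:
(x ⊛ y)[0] = 6
(x ⊛ y)[1] = 0
(x ⊛ y)[2] = -6

x ⊛ y = [6, 0, -6]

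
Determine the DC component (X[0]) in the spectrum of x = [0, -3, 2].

X[0] = Σ(n=0 to 2) x[n] · ω_3^0 = Σ x[n]
= (0) + (-3) + (2)

X[0] = -1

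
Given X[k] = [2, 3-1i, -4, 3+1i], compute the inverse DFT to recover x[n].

x[n] = (1/4) Σ(k=0 to 3) X[k] · e^(2πikn/4)

Computing each x[n]:
x[0] = 1
x[1] = 2
x[2] = -2
x[3] = 1

x = [1, 2, -2, 1]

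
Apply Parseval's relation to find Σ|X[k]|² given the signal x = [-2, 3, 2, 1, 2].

Parseval: Σ|x[n]|² = (1/N)Σ|X[k]|², so Σ|X[k]|² = N·Σ|x[n]|² = 5·22.0000

Σ|X[k]|² = N·Σ|x[n]|² = 5·22.0000 = 110.0000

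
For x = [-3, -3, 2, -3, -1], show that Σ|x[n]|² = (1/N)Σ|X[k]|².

Time domain:
Σ|x[n]|² = |-3|² + |-3|² + |2|² + |-3|² + |-1|² = 32.0000

Frequency domain:
(1/5)Σ|X[k]|² = (1/5)(|-8|² + |-3.4271-1.0368i|² + |-0.0729+5.9309i|² + |-0.0729-5.9309i|² + |-3.4271+1.0368i|²) = (1/5)·160.0000 = 32.0000

Both sides agree, confirming Parseval's theorem.

Σ|x[n]|² = (1/N)Σ|X[k]|² = 32.0000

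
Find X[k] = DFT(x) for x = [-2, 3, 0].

X[k] = Σ(n=0 to 2) x[n] · ω_3^(nk)
where ω_3 = e^(-2πi/3)

Computing each X[k]:
X[0] = 1
X[1] = -3.5000-2.5981i
X[2] = -3.5000+2.5981i

X = [1, -3.5000-2.5981i, -3.5000+2.5981i]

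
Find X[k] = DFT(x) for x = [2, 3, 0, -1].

X[k] = Σ(n=0 to 3) x[n] · ω_4^(nk)
where ω_4 = e^(-2πi/4)

Computing each X[k]:
X[0] = 4
X[1] = 2-4i
X[2] = 0
X[3] = 2+4i

X = [4, 2-4i, 0, 2+4i]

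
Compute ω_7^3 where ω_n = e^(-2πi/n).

ω_7^3 = e^(-2πi·3/7)
= cos(-2π·3/7) + i·sin(-2π·3/7)
= cos(-6π/7) + i·sin(-6π/7)

ω_7^3 = cos(-6π/7) + i·sin(-6π/7) = -0.9010-0.4339i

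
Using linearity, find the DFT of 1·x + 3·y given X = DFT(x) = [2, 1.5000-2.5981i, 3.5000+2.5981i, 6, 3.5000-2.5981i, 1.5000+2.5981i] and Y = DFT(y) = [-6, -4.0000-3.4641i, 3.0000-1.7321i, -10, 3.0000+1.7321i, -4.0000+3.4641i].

By linearity: DFT(1x + 3y) = 1·DFT(x) + 3·DFT(y)
= 1·[2, 1.5000-2.5981i, 3.5000+2.5981i, 6, 3.5000-2.5981i, 1.5000+2.5981i] + 3·[-6, -4.0000-3.4641i, 3.0000-1.7321i, -10, 3.0000+1.7321i, -4.0000+3.4641i]

Computing element-wise:
Z[0] = 1·(2) + 3·(-6) = -16
Z[1] = 1·(1.5000-2.5981i) + 3·(-4.0000-3.4641i) = -10.5000-12.9904i
Z[2] = 1·(3.5000+2.5981i) + 3·(3.0000-1.7321i) = 12.5000-2.5982i
Z[3] = 1·(6) + 3·(-10) = -24
Z[4] = 1·(3.5000-2.5981i) + 3·(3.0000+1.7321i) = 12.5000+2.5982i
Z[5] = 1·(1.5000+2.5981i) + 3·(-4.0000+3.4641i) = -10.5000+12.9904i

DFT(1x + 3y) = 1·X + 3·Y = [-16, -10.5000-12.9904i, 12.5000-2.5982i, -24, 12.5000+2.5982i, -10.5000+12.9904i]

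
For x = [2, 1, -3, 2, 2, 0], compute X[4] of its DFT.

X[4] = Σ(n=0 to 5) x[n] · ω_6^(4n) where ω_6 = e^(-2πi/6)
= (2)·ω_6^0 + (1)·ω_6^4 + (-3)·ω_6^8 + (2)·ω_6^12 + (2)·ω_6^16 + (0)·ω_6^20

X[4] = 4.0000+5.1962i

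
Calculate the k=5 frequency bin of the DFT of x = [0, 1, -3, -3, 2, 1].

X[5] = Σ(n=0 to 5) x[n] · ω_6^(5n) where ω_6 = e^(-2πi/6)
= (0)·ω_6^0 + (1)·ω_6^5 + (-3)·ω_6^10 + (-3)·ω_6^15 + (2)·ω_6^20 + (1)·ω_6^25

X[5] = 4.5000-4.3301i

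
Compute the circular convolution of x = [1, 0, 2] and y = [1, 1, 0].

(x ⊛ y)[n] = Σ(m=0 to 2) x[m] · y[(n-m) mod 3]

Computing each output sample:
(x ⊛ y)[0] = 3
(x ⊛ y)[1] = 1
(x ⊛ y)[2] = 2

x ⊛ y = [3, 1, 2]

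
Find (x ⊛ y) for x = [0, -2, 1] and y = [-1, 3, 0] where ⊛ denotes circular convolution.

(x ⊛ y)[n] = Σ(m=0 to 2) x[m] · y[(n-m) mod 3]

Computing each output sample:
(x ⊛ y)[0] = 3
(x ⊛ y)[1] = 2
(x ⊛ y)[2] = -7

x ⊛ y = [3, 2, -7]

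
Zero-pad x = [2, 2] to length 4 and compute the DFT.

Original 2-point DFT: [4, 0]
Zero-padded 4-point DFT provides frequency interpolation.

DFT_4([x, 0, ...]) = [4, 2-2i, 0, 2+2i]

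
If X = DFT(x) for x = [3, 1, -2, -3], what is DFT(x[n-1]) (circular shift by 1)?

Time shift by 1: X_shifted[k] = ω_4^(1k) · X[k]
Shifted x = [-3, 3, 1, -2]

DFT(x[n-1]) = [-1, -4-5i, -3, -4+5i]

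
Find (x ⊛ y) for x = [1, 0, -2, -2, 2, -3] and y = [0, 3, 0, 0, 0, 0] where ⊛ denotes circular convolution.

(x ⊛ y)[n] = Σ(m=0 to 5) x[m] · y[(n-m) mod 6]

Computing each output sample:
(x ⊛ y)[0] = -9
(x ⊛ y)[1] = 3
(x ⊛ y)[2] = 0
(x ⊛ y)[3] = -6
(x ⊛ y)[4] = -6
(x ⊛ y)[5] = 6

x ⊛ y = [-9, 3, 0, -6, -6, 6]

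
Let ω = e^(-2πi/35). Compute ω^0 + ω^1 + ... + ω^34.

Sum of all nth roots of unity equals 0 for n > 1 (geometric series with r ≠ 1).

0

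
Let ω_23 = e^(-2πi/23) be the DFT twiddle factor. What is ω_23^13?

ω_23^13 = e^(-2πi·13/23)
= cos(-2π·13/23) + i·sin(-2π·13/23)
= cos(-26π/23) + i·sin(-26π/23)

ω_23^13 = cos(-26π/23) + i·sin(-26π/23) = -0.9172+0.3984i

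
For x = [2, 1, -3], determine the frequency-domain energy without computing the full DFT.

Parseval: Σ|x[n]|² = (1/N)Σ|X[k]|², so Σ|X[k]|² = N·Σ|x[n]|² = 3·14.0000

Σ|X[k]|² = N·Σ|x[n]|² = 3·14.0000 = 42.0000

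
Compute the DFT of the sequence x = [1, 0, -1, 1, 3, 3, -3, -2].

X[k] = Σ(n=0 to 7) x[n] · ω_8^(nk)
where ω_8 = e^(-2πi/8)

Computing each X[k]:
X[0] = 2
X[1] = -6.2426-2.0000i
X[2] = 8-4i
X[3] = 2.2426+2.0000i
X[4] = -2
X[5] = 2.2426-2.0000i
X[6] = 8+4i
X[7] = -6.2426+2.0000i

X = [2, -6.2426-2.0000i, 8-4i, 2.2426+2.0000i, -2, 2.2426-2.0000i, 8+4i, -6.2426+2.0000i]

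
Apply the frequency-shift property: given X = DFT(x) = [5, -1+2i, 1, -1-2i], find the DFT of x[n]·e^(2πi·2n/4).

Modulation property: DFT(ω_4^(-2n)·x[n]) = X[(k-2) mod 4], so circularly shift X by 2 positions.

X[k-2] = [1, -1-2i, 5, -1+2i]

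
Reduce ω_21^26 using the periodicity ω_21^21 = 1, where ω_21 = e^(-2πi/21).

Since ω_21^21 = 1, powers reduce modulo 21.
26 mod 21 = 5
So ω_21^26 = ω_21^5 = e^(-2πi·5/21)

ω_21^26 = ω_21^5 = 0.0747-0.9972i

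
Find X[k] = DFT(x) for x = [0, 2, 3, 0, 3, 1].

X[k] = Σ(n=0 to 5) x[n] · ω_6^(nk)
where ω_6 = e^(-2πi/6)

Computing each X[k]:
X[0] = 9
X[1] = -1.5000-0.8660i
X[2] = -4.5000-0.8660i
X[3] = 3
X[4] = -4.5000+0.8660i
X[5] = -1.5000+0.8660i

X = [9, -1.5000-0.8660i, -4.5000-0.8660i, 3, -4.5000+0.8660i, -1.5000+0.8660i]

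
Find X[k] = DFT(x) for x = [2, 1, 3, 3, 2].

X[k] = Σ(n=0 to 4) x[n] · ω_5^(nk)
where ω_5 = e^(-2πi/5)

Computing each X[k]:
X[0] = 11
X[1] = -1.9271+0.9511i
X[2] = 1.4271+0.5878i
X[3] = 1.4271-0.5878i
X[4] = -1.9271-0.9511i

X = [11, -1.9271+0.9511i, 1.4271+0.5878i, 1.4271-0.5878i, -1.9271-0.9511i]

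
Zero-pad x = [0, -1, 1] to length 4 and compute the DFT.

Original 3-point DFT: [0, 1.7321i, -1.7321i]
Zero-padded 4-point DFT provides frequency interpolation.

DFT_4([x, 0, ...]) = [0, -1+1i, 2, -1-1i]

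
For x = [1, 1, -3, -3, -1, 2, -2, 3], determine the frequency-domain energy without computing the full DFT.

Parseval: Σ|x[n]|² = (1/N)Σ|X[k]|², so Σ|X[k]|² = N·Σ|x[n]|² = 8·38.0000

Σ|X[k]|² = N·Σ|x[n]|² = 8·38.0000 = 304.0000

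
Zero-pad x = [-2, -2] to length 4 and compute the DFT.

Original 2-point DFT: [-4, 0]
Zero-padded 4-point DFT provides frequency interpolation.

DFT_4([x, 0, ...]) = [-4, -2+2i, 0, -2-2i]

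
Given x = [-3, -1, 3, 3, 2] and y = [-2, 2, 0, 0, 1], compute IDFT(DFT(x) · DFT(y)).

(x ⊛ y)[n] = Σ(m=0 to 4) x[m] · y[(n-m) mod 5]

Computing each output sample:
(x ⊛ y)[0] = 9
(x ⊛ y)[1] = -1
(x ⊛ y)[2] = -5
(x ⊛ y)[3] = 2
(x ⊛ y)[4] = -1

x ⊛ y = [9, -1, -5, 2, -1]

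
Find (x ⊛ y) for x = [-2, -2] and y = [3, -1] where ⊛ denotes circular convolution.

(x ⊛ y)[n] = Σ(m=0 to 1) x[m] · y[(n-m) mod 2]

Computing each output sample:
(x ⊛ y)[0] = -4
(x ⊛ y)[1] = -4

x ⊛ y = [-4, -4]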